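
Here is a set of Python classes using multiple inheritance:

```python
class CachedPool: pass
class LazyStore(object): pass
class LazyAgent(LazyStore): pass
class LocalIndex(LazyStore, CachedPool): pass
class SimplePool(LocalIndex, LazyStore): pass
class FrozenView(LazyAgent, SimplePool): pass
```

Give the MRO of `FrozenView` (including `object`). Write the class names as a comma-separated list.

L[FrozenView] = FrozenView + merge(L[LazyAgent], L[SimplePool], [LazyAgent SimplePool])
  take LazyAgent:  [LazyAgent LazyStore object] + [SimplePool LocalIndex LazyStore CachedPool object] + [LazyAgent SimplePool]
  take SimplePool:  [LazyStore object] + [SimplePool LocalIndex LazyStore CachedPool object] + [SimplePool]
  take LocalIndex:  [LazyStore object] + [LocalIndex LazyStore CachedPool object]
  take LazyStore:  [LazyStore object] + [LazyStore CachedPool object]
  take CachedPool:  [object] + [CachedPool object]
  take object:  [object] + [object]

FrozenView, LazyAgent, SimplePool, LocalIndex, LazyStore, CachedPool, object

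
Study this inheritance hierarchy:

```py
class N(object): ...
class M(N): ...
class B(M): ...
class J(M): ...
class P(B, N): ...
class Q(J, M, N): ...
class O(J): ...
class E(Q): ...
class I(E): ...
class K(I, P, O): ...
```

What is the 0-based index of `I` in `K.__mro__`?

L[K] = K + merge(L[I], L[P], L[O], [I P O])
  take I:  [I E Q J M N object] + [P B M N object] + [O J M N object] + [I P O]
  take E:  [E Q J M N object] + [P B M N object] + [O J M N object] + [P O]
  take Q:  [Q J M N object] + [P B M N object] + [O J M N object] + [P O]
  take P:  [J M N object] + [P B M N object] + [O J M N object] + [P O]
  take B:  [J M N object] + [B M N object] + [O J M N object] + [O]
  take O:  [J M N object] + [M N object] + [O J M N object] + [O]
  take J:  [J M N object] + [M N object] + [J M N object]
  take M:  [M N object] + [M N object] + [M N object]
  take N:  [N object] + [N object] + [N object]
  take object:  [object] + [object] + [object]
MRO: K I E Q P B O J M N object
I sits at index 1.

1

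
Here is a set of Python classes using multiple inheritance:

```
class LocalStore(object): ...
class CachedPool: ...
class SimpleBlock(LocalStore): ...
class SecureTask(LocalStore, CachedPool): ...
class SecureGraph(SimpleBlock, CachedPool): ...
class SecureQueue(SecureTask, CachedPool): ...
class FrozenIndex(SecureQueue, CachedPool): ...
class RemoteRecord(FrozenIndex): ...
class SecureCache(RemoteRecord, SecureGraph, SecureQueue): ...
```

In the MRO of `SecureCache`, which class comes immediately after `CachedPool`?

object

L[SecureCache] = SecureCache + merge(L[RemoteRecord], L[SecureGraph], L[SecureQueue], [RemoteRecord SecureGraph SecureQueue])
  take RemoteRecord:  [RemoteRecord FrozenIndex SecureQueue SecureTask LocalStore CachedPool object] + [SecureGraph SimpleBlock LocalStore CachedPool object] + [SecureQueue SecureTask LocalStore CachedPool object] + [RemoteRecord SecureGraph SecureQueue]
  take FrozenIndex:  [FrozenIndex SecureQueue SecureTask LocalStore CachedPool object] + [SecureGraph SimpleBlock LocalStore CachedPool object] + [SecureQueue SecureTask LocalStore CachedPool object] + [SecureGraph SecureQueue]
  take SecureGraph:  [SecureQueue SecureTask LocalStore CachedPool object] + [SecureGraph SimpleBlock LocalStore CachedPool object] + [SecureQueue SecureTask LocalStore CachedPool object] + [SecureGraph SecureQueue]
  take SecureQueue:  [SecureQueue SecureTask LocalStore CachedPool object] + [SimpleBlock LocalStore CachedPool object] + [SecureQueue SecureTask LocalStore CachedPool object] + [SecureQueue]
  take SecureTask:  [SecureTask LocalStore CachedPool object] + [SimpleBlock LocalStore CachedPool object] + [SecureTask LocalStore CachedPool object]
  take SimpleBlock:  [LocalStore CachedPool object] + [SimpleBlock LocalStore CachedPool object] + [LocalStore CachedPool object]
  take LocalStore:  [LocalStore CachedPool object] + [LocalStore CachedPool object] + [LocalStore CachedPool object]
  take CachedPool:  [CachedPool object] + [CachedPool object] + [CachedPool object]
  take object:  [object] + [object] + [object]
MRO: SecureCache RemoteRecord FrozenIndex SecureGraph SecureQueue SecureTask SimpleBlock LocalStore CachedPool object
CachedPool is at position 8; next is object.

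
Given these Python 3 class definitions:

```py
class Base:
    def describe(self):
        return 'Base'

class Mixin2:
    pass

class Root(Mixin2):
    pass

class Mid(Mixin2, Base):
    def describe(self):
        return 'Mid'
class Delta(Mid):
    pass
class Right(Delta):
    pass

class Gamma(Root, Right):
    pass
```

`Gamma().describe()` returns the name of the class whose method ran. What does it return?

Mid

L[Gamma] = Gamma + merge(L[Root], L[Right], [Root Right])
  take Root:  [Root Mixin2 object] + [Right Delta Mid Mixin2 Base object] + [Root Right]
  take Right:  [Mixin2 object] + [Right Delta Mid Mixin2 Base object] + [Right]
  take Delta:  [Mixin2 object] + [Delta Mid Mixin2 Base object]
  take Mid:  [Mixin2 object] + [Mid Mixin2 Base object]
  take Mixin2:  [Mixin2 object] + [Mixin2 Base object]
  take Base:  [object] + [Base object]
  take object:  [object] + [object]
MRO: Gamma Root Right Delta Mid Mixin2 Base object
describe is defined in: Base, Mid. First along the MRO is Mid.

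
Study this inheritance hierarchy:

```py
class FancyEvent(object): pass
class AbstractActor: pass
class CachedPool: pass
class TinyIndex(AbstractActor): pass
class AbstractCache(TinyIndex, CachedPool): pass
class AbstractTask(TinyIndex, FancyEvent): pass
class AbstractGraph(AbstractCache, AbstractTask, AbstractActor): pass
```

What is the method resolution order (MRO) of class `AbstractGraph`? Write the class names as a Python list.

[AbstractGraph, AbstractCache, AbstractTask, TinyIndex, AbstractActor, CachedPool, FancyEvent, object]

L[AbstractGraph] = AbstractGraph + merge(L[AbstractCache], L[AbstractTask], L[AbstractActor], [AbstractCache AbstractTask AbstractActor])
  take AbstractCache:  [AbstractCache TinyIndex AbstractActor CachedPool object] + [AbstractTask TinyIndex AbstractActor FancyEvent object] + [AbstractActor object] + [AbstractCache AbstractTask AbstractActor]
  take AbstractTask:  [TinyIndex AbstractActor CachedPool object] + [AbstractTask TinyIndex AbstractActor FancyEvent object] + [AbstractActor object] + [AbstractTask AbstractActor]
  take TinyIndex:  [TinyIndex AbstractActor CachedPool object] + [TinyIndex AbstractActor FancyEvent object] + [AbstractActor object] + [AbstractActor]
  take AbstractActor:  [AbstractActor CachedPool object] + [AbstractActor FancyEvent object] + [AbstractActor object] + [AbstractActor]
  take CachedPool:  [CachedPool object] + [FancyEvent object] + [object]
  take FancyEvent:  [object] + [FancyEvent object] + [object]
  take object:  [object] + [object] + [object]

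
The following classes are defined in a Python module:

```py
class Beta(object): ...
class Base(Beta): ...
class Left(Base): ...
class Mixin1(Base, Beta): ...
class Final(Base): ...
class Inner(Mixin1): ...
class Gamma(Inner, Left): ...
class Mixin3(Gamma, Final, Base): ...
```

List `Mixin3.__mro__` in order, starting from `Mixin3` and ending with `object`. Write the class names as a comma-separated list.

L[Mixin3] = Mixin3 + merge(L[Gamma], L[Final], L[Base], [Gamma Final Base])
  take Gamma:  [Gamma Inner Mixin1 Left Base Beta object] + [Final Base Beta object] + [Base Beta object] + [Gamma Final Base]
  take Inner:  [Inner Mixin1 Left Base Beta object] + [Final Base Beta object] + [Base Beta object] + [Final Base]
  take Mixin1:  [Mixin1 Left Base Beta object] + [Final Base Beta object] + [Base Beta object] + [Final Base]
  take Left:  [Left Base Beta object] + [Final Base Beta object] + [Base Beta object] + [Final Base]
  take Final:  [Base Beta object] + [Final Base Beta object] + [Base Beta object] + [Final Base]
  take Base:  [Base Beta object] + [Base Beta object] + [Base Beta object] + [Base]
  take Beta:  [Beta object] + [Beta object] + [Beta object]
  take object:  [object] + [object] + [object]

Mixin3, Gamma, Inner, Mixin1, Left, Final, Base, Beta, object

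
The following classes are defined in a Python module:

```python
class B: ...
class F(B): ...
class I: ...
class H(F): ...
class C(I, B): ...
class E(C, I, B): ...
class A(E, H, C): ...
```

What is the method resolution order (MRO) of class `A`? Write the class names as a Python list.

[A, E, H, C, I, F, B, object]

L[A] = A + merge(L[E], L[H], L[C], [E H C])
  take E:  [E C I B object] + [H F B object] + [C I B object] + [E H C]
  take H:  [C I B object] + [H F B object] + [C I B object] + [H C]
  take C:  [C I B object] + [F B object] + [C I B object] + [C]
  take I:  [I B object] + [F B object] + [I B object]
  take F:  [B object] + [F B object] + [B object]
  take B:  [B object] + [B object] + [B object]
  take object:  [object] + [object] + [object]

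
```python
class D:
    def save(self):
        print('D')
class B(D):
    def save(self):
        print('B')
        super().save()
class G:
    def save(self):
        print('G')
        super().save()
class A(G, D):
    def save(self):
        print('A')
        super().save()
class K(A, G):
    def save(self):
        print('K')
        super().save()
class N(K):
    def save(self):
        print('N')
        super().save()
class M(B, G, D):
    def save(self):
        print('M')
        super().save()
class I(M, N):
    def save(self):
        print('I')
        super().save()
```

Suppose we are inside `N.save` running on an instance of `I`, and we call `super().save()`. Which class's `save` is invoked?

K

L[I] = I + merge(L[M], L[N], [M N])
  take M:  [M B G D object] + [N K A G D object] + [M N]
  take B:  [B G D object] + [N K A G D object] + [N]
  take N:  [G D object] + [N K A G D object] + [N]
  take K:  [G D object] + [K A G D object]
  take A:  [G D object] + [A G D object]
  take G:  [G D object] + [G D object]
  take D:  [D object] + [D object]
  take object:  [object] + [object]
MRO: I M B N K A G D object
super() in N.save on a I instance goes to the class after N in I's MRO: K.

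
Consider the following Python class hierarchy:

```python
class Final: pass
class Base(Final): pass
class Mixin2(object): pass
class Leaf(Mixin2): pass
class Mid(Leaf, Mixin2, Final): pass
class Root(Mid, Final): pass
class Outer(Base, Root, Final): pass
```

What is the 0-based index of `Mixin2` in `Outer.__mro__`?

5

L[Outer] = Outer + merge(L[Base], L[Root], L[Final], [Base Root Final])
  take Base:  [Base Final object] + [Root Mid Leaf Mixin2 Final object] + [Final object] + [Base Root Final]
  take Root:  [Final object] + [Root Mid Leaf Mixin2 Final object] + [Final object] + [Root Final]
  take Mid:  [Final object] + [Mid Leaf Mixin2 Final object] + [Final object] + [Final]
  take Leaf:  [Final object] + [Leaf Mixin2 Final object] + [Final object] + [Final]
  take Mixin2:  [Final object] + [Mixin2 Final object] + [Final object] + [Final]
  take Final:  [Final object] + [Final object] + [Final object] + [Final]
  take object:  [object] + [object] + [object]
MRO: Outer Base Root Mid Leaf Mixin2 Final object
Mixin2 sits at index 5.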